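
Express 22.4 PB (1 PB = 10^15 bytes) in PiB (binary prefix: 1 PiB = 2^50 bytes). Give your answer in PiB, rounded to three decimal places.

19.895 PiB

22.4 PB = 22.4 × 10^15 bytes = 22,400,000,000,000,000 bytes
1 PiB = 2^50 bytes = 1,125,899,906,842,624 bytes
22,400,000,000,000,000 / 1,125,899,906,842,624 = 19.895 PiB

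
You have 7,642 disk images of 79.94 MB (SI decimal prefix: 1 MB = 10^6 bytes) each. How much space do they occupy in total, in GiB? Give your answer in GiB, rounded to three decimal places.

568.946 GiB

Total = 7,642 × 79.94 MB = 610901.48 MB
= 610901.48 × 1,000,000 bytes = 610,901,480,000 bytes
1 GiB = 1,073,741,824 bytes
610,901,480,000 / 1,073,741,824 = 568.946 GiB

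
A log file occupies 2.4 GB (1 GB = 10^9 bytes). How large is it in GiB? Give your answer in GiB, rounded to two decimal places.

2.4 GB = 2.4 × 10^9 bytes = 2,400,000,000 bytes
1 GiB = 2^30 bytes = 1,073,741,824 bytes
2,400,000,000 / 1,073,741,824 = 2.24 GiB

2.24 GiB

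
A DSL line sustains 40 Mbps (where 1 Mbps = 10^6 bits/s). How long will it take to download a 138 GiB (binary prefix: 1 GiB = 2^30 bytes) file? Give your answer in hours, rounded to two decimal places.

138 GiB = 148,176,371,712 bytes = 1,185,410,973,696 bits
40 Mbps = 40,000,000 bits/s
time = 1,185,410,973,696 / 40,000,000 = 29,635.2743 s
29,635.2743 s / 3600 = 8.23 hours

8.23 hours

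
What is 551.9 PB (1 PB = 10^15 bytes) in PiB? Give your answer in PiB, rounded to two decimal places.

551.9 PB = 551.9 × 10^15 bytes = 551,900,000,000,000,000 bytes
1 PiB = 2^50 bytes = 1,125,899,906,842,624 bytes
551,900,000,000,000,000 / 1,125,899,906,842,624 = 490.19 PiB

490.19 PiB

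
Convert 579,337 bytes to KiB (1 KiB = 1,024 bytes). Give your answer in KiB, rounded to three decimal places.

579,337 bytes given.
1 KiB = 2^10 bytes = 1,024 bytes
579,337 / 1,024 = 565.759 KiB

565.759 KiB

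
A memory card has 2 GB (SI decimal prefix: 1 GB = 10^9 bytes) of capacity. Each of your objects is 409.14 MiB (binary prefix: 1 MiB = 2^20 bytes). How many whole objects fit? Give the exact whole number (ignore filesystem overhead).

Capacity: 2 GB = 2,000,000,000 bytes
Per item: 409.14 MiB = 429,014,384.64 bytes
⌊2,000,000,000 / 429,014,384.64⌋ = 4

4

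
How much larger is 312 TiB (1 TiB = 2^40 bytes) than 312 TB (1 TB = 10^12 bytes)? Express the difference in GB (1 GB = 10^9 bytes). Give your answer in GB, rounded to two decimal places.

31,047.63 GB

312 TiB = 312 × 1,099,511,627,776 = 343,047,627,866,112 bytes
312 TB = 312 × 1,000,000,000,000 = 312,000,000,000,000 bytes
difference = 31,047,627,866,112 bytes
31,047,627,866,112 / 1,000,000,000 = 31,047.63 GB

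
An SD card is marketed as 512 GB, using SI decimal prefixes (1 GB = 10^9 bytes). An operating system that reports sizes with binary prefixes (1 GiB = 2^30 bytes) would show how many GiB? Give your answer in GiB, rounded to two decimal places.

512 GB × 1,000,000,000 bytes/GB = 512,000,000,000 bytes
1 GiB = 1,073,741,824 bytes
512,000,000,000 / 1,073,741,824 = 476.84 GiB

476.84 GiB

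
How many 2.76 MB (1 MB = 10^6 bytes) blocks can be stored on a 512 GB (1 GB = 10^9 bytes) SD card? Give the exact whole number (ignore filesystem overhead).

Capacity: 512 GB = 512,000,000,000 bytes
Per item: 2.76 MB = 2,760,000 bytes
⌊512,000,000,000 / 2,760,000⌋ = 185,507

185,507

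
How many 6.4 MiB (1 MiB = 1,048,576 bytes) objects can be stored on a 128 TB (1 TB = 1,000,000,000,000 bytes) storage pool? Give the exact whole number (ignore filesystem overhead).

Capacity: 128 TB = 128,000,000,000,000 bytes
Per item: 6.4 MiB = 6,710,886.4 bytes
⌊128,000,000,000,000 / 6,710,886.4⌋ = 19,073,486

19,073,486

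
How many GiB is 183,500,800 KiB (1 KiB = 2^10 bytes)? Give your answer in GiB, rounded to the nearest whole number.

183,500,800 KiB = 183,500,800 × 2^10 bytes = 187,904,819,200 bytes
1 GiB = 2^30 bytes = 1,073,741,824 bytes
187,904,819,200 / 1,073,741,824 = 175 GiB

175 GiB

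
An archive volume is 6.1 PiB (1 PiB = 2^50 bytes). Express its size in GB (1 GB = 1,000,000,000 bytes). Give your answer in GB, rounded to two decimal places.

6.1 PiB = 6.1 × 2^50 bytes = 6,867,989,431,740,006.4 bytes
1 GB = 1,000,000,000 bytes
6,867,989,431,740,006.4 / 1,000,000,000 = 6,867,989.43 GB

6,867,989.43 GB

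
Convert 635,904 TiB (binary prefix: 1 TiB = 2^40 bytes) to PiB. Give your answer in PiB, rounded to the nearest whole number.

635,904 TiB = 635,904 × 2^40 bytes = 699,183,842,149,269,504 bytes
1 PiB = 1,125,899,906,842,624 bytes
699,183,842,149,269,504 / 1,125,899,906,842,624 = 621 PiB

621 PiB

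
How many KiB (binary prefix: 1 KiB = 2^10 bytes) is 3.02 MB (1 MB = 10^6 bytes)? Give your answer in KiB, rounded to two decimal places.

2,949.22 KiB

3.02 MB × 1,000,000 bytes/MB = 3,020,000 bytes
1 KiB = 1,024 bytes
3,020,000 / 1,024 = 2,949.22 KiB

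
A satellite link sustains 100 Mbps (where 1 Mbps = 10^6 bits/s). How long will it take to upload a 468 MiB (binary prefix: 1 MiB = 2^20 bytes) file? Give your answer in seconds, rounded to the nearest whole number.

468 MiB = 490,733,568 bytes = 3,925,868,544 bits
100 Mbps = 100,000,000 bits/s
time = 3,925,868,544 / 100,000,000 = 39 s

39 seconds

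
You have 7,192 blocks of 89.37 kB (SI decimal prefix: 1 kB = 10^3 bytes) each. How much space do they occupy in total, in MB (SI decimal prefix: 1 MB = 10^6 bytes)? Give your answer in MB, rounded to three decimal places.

642.749 MB

Total = 7,192 × 89.37 kB = 642749.04 kB
= 642749.04 × 1,000 bytes = 642,749,040 bytes
1 MB = 1,000,000 bytes
642,749,040 / 1,000,000 = 642.749 MB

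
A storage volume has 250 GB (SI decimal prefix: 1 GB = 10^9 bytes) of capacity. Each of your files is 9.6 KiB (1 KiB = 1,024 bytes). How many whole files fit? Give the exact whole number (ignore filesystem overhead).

25,431,315

Capacity: 250 GB = 250,000,000,000 bytes
Per item: 9.6 KiB = 9,830.4 bytes
⌊250,000,000,000 / 9,830.4⌋ = 25,431,315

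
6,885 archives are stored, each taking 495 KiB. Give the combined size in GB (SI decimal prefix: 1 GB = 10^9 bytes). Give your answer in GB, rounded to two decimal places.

3.49 GB

Total = 6,885 × 495 KiB = 3,408,075 KiB
= 3,408,075 × 1,024 bytes = 3,489,868,800 bytes
1 GB = 1,000,000,000 bytes
3,489,868,800 / 1,000,000,000 = 3.49 GB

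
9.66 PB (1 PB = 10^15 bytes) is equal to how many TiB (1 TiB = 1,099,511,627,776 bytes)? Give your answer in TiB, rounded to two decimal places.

8,785.72 TiB

9.66 PB × 1,000,000,000,000,000 bytes/PB = 9,660,000,000,000,000 bytes
1 TiB = 2^40 bytes = 1,099,511,627,776 bytes
9,660,000,000,000,000 / 1,099,511,627,776 = 8,785.72 TiB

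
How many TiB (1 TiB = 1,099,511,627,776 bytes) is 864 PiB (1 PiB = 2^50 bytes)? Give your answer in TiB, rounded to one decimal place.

884,736.0 TiB

864 PiB × 1,125,899,906,842,624 bytes/PiB = 972,777,519,512,027,136 bytes
1 TiB = 1,099,511,627,776 bytes
972,777,519,512,027,136 / 1,099,511,627,776 = 884,736.0 TiB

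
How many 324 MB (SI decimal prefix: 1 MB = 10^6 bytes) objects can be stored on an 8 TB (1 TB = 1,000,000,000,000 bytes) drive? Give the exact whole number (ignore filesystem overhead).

Capacity: 8 TB = 8,000,000,000,000 bytes
Per item: 324 MB = 324,000,000 bytes
⌊8,000,000,000,000 / 324,000,000⌋ = 24,691

24,691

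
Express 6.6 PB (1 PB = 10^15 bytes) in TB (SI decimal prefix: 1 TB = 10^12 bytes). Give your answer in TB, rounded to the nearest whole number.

6,600 TB

6.6 PB × 1,000,000,000,000,000 bytes/PB = 6,600,000,000,000,000 bytes
1 TB = 10^12 bytes = 1,000,000,000,000 bytes
6,600,000,000,000,000 / 1,000,000,000,000 = 6,600 TB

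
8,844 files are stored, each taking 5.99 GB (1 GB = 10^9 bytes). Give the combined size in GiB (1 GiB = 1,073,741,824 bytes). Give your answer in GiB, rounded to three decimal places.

Total = 8,844 × 5.99 GB = 52975.56 GB
= 52975.56 × 1,000,000,000 bytes = 52,975,560,000,000 bytes
1 GiB = 1,073,741,824 bytes
52,975,560,000,000 / 1,073,741,824 = 49,337.335 GiB

49,337.335 GiB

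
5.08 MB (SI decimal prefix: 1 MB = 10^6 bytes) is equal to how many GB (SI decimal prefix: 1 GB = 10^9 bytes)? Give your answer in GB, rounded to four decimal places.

0.0051 GB

5.08 MB = 5.08 × 10^6 bytes = 5,080,000 bytes
1 GB = 10^9 bytes = 1,000,000,000 bytes
5,080,000 / 1,000,000,000 = 0.0051 GB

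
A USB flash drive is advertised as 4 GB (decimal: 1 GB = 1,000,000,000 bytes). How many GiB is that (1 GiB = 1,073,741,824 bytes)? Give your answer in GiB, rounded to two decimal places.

3.73 GiB

4 GB × 1,000,000,000 bytes/GB = 4,000,000,000 bytes
1 GiB = 1,073,741,824 bytes
4,000,000,000 / 1,073,741,824 = 3.73 GiB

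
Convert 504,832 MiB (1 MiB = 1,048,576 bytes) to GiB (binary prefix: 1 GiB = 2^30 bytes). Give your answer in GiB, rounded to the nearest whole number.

504,832 MiB = 504,832 × 2^20 bytes = 529,354,719,232 bytes
1 GiB = 2^30 bytes = 1,073,741,824 bytes
529,354,719,232 / 1,073,741,824 = 493 GiB

493 GiB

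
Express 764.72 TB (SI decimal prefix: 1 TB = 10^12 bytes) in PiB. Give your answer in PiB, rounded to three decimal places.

764.72 TB × 1,000,000,000,000 bytes/TB = 764,720,000,000,000 bytes
1 PiB = 1,125,899,906,842,624 bytes
764,720,000,000,000 / 1,125,899,906,842,624 = 0.679 PiB

0.679 PiB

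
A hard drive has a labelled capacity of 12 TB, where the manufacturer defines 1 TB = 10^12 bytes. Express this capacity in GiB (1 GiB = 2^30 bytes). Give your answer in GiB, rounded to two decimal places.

12 TB × 1,000,000,000,000 bytes/TB = 12,000,000,000,000 bytes
1 GiB = 2^30 bytes = 1,073,741,824 bytes
12,000,000,000,000 / 1,073,741,824 = 11,175.87 GiB

11,175.87 GiB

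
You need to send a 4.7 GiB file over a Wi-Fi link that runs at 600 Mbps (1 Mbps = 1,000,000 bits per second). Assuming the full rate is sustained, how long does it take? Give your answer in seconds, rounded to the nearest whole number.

4.7 GiB = 5,046,586,572.8 bytes = 40,372,692,582.4 bits
600 Mbps = 600,000,000 bits/s
time = 40,372,692,582.4 / 600,000,000 = 67 s

67 seconds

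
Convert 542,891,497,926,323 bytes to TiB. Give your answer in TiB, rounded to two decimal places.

493.76 TiB

542,891,497,926,323 bytes given.
1 TiB = 2^40 bytes = 1,099,511,627,776 bytes
542,891,497,926,323 / 1,099,511,627,776 = 493.76 TiB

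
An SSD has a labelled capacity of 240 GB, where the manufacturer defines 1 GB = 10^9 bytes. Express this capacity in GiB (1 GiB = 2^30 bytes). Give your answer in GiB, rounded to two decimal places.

223.52 GiB

240 GB = 240 × 10^9 bytes = 240,000,000,000 bytes
1 GiB = 1,073,741,824 bytes
240,000,000,000 / 1,073,741,824 = 223.52 GiB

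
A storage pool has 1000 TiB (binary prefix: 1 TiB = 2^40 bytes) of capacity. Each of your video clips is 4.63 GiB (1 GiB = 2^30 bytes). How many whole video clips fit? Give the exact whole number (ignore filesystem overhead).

221,166

Capacity: 1000 TiB = 1,099,511,627,776,000 bytes
Per item: 4.63 GiB = 4,971,424,645.12 bytes
⌊1,099,511,627,776,000 / 4,971,424,645.12⌋ = 221,166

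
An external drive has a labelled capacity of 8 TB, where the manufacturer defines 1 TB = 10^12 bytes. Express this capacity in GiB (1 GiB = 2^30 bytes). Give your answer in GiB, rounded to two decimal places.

8 TB × 1,000,000,000,000 bytes/TB = 8,000,000,000,000 bytes
1 GiB = 2^30 bytes = 1,073,741,824 bytes
8,000,000,000,000 / 1,073,741,824 = 7,450.58 GiB

7,450.58 GiB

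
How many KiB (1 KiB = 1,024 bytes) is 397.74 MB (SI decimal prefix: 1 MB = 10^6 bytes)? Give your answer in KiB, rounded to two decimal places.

397.74 MB = 397.74 × 10^6 bytes = 397,740,000 bytes
1 KiB = 1,024 bytes
397,740,000 / 1,024 = 388,417.97 KiB

388,417.97 KiB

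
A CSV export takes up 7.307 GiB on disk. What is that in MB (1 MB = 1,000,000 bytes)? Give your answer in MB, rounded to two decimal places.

7,845.83 MB

7.307 GiB = 7.307 × 2^30 bytes = 7,845,831,507.968 bytes
1 MB = 10^6 bytes = 1,000,000 bytes
7,845,831,507.968 / 1,000,000 = 7,845.83 MB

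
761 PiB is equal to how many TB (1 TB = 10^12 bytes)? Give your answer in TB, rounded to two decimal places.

856,809.83 TB

761 PiB × 1,125,899,906,842,624 bytes/PiB = 856,809,829,107,236,864 bytes
1 TB = 10^12 bytes = 1,000,000,000,000 bytes
856,809,829,107,236,864 / 1,000,000,000,000 = 856,809.83 TB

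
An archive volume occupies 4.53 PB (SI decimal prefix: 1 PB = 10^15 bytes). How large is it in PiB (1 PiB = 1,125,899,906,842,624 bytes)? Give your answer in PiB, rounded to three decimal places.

4.53 PB = 4.53 × 10^15 bytes = 4,530,000,000,000,000 bytes
1 PiB = 1,125,899,906,842,624 bytes
4,530,000,000,000,000 / 1,125,899,906,842,624 = 4.023 PiB

4.023 PiB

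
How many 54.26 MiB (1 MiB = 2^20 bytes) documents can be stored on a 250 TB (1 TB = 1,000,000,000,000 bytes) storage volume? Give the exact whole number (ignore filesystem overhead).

Capacity: 250 TB = 250,000,000,000,000 bytes
Per item: 54.26 MiB = 56,895,733.76 bytes
⌊250,000,000,000,000 / 56,895,733.76⌋ = 4,394,002

4,394,002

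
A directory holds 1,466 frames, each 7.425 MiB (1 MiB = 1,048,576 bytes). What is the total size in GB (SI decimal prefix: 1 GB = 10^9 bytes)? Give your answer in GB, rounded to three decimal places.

Total = 1,466 × 7.425 MiB = 10885.05 MiB
= 10885.05 × 1,048,576 bytes = 11,413,802,188.8 bytes
1 GB = 1,000,000,000 bytes
11,413,802,188.8 / 1,000,000,000 = 11.414 GB

11.414 GB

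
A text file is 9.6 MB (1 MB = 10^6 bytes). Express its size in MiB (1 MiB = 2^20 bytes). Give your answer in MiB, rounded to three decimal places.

9.6 MB × 1,000,000 bytes/MB = 9,600,000 bytes
1 MiB = 2^20 bytes = 1,048,576 bytes
9,600,000 / 1,048,576 = 9.155 MiB

9.155 MiB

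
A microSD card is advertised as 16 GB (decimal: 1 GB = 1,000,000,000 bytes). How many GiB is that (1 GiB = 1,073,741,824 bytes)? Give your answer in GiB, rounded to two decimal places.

16 GB = 16 × 10^9 bytes = 16,000,000,000 bytes
1 GiB = 2^30 bytes = 1,073,741,824 bytes
16,000,000,000 / 1,073,741,824 = 14.90 GiB

14.90 GiB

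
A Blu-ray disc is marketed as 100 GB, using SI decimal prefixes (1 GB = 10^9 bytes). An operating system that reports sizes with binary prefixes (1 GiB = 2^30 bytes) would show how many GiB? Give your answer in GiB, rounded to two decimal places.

93.13 GiB

100 GB × 1,000,000,000 bytes/GB = 100,000,000,000 bytes
1 GiB = 2^30 bytes = 1,073,741,824 bytes
100,000,000,000 / 1,073,741,824 = 93.13 GiB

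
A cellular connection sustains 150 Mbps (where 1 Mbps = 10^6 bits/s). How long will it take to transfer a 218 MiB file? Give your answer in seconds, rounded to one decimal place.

12.2 seconds

218 MiB = 228,589,568 bytes = 1,828,716,544 bits
150 Mbps = 150,000,000 bits/s
time = 1,828,716,544 / 150,000,000 = 12.2 s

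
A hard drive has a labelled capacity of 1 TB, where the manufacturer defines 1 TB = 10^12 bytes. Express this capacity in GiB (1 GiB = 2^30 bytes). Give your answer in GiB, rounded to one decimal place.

1 TB × 1,000,000,000,000 bytes/TB = 1,000,000,000,000 bytes
1 GiB = 1,073,741,824 bytes
1,000,000,000,000 / 1,073,741,824 = 931.3 GiB

931.3 GiB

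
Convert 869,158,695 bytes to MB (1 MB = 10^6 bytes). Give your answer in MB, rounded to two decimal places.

869,158,695 bytes given.
1 MB = 1,000,000 bytes
869,158,695 / 1,000,000 = 869.16 MB

869.16 MB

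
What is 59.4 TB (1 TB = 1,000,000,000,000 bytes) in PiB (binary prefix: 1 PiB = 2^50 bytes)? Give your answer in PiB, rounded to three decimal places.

0.053 PiB

59.4 TB × 1,000,000,000,000 bytes/TB = 59,400,000,000,000 bytes
1 PiB = 1,125,899,906,842,624 bytes
59,400,000,000,000 / 1,125,899,906,842,624 = 0.053 PiB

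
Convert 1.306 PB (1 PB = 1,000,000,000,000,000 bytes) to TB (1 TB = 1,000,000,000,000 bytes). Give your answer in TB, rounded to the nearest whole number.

1,306 TB

1.306 PB = 1.306 × 10^15 bytes = 1,306,000,000,000,000 bytes
1 TB = 1,000,000,000,000 bytes
1,306,000,000,000,000 / 1,000,000,000,000 = 1,306 TB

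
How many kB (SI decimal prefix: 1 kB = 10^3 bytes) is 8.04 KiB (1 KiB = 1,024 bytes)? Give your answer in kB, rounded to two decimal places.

8.04 KiB = 8.04 × 2^10 bytes = 8,232.96 bytes
1 kB = 10^3 bytes = 1,000 bytes
8,232.96 / 1,000 = 8.23 kB

8.23 kB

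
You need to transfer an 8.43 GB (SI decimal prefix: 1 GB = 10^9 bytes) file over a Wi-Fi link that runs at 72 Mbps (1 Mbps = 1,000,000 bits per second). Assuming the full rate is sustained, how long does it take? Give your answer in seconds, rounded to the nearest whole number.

8.43 GB = 8,430,000,000 bytes = 67,440,000,000 bits
72 Mbps = 72,000,000 bits/s
time = 67,440,000,000 / 72,000,000 = 937 s

937 seconds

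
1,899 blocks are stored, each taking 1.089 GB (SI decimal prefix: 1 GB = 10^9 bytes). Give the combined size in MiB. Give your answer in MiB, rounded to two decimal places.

Total = 1,899 × 1.089 GB = 2068.011 GB
= 2068.011 × 1,000,000,000 bytes = 2,068,011,000,000 bytes
1 MiB = 1,048,576 bytes
2,068,011,000,000 / 1,048,576 = 1,972,208.98 MiB

1,972,208.98 MiB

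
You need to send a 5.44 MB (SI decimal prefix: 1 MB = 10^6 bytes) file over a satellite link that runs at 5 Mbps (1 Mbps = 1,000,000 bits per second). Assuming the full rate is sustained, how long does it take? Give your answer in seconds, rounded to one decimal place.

5.44 MB = 5,440,000 bytes = 43,520,000 bits
5 Mbps = 5,000,000 bits/s
time = 43,520,000 / 5,000,000 = 8.7 s

8.7 seconds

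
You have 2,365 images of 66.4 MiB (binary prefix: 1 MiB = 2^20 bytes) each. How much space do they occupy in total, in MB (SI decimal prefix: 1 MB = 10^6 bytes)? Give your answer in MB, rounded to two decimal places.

164,664.18 MB

Total = 2,365 × 66.4 MiB = 157,036 MiB
= 157,036 × 1,048,576 bytes = 164,664,180,736 bytes
1 MB = 1,000,000 bytes
164,664,180,736 / 1,000,000 = 164,664.18 MB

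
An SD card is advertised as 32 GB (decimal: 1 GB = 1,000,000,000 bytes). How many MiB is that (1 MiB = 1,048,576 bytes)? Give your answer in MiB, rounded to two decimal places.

30,517.58 MiB

32 GB = 32 × 10^9 bytes = 32,000,000,000 bytes
1 MiB = 2^20 bytes = 1,048,576 bytes
32,000,000,000 / 1,048,576 = 30,517.58 MiB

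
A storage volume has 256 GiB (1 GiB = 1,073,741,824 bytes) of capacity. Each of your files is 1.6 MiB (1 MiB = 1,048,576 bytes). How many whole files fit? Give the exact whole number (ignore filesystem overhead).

163,840

Capacity: 256 GiB = 274,877,906,944 bytes
Per item: 1.6 MiB = 1,677,721.6 bytes
⌊274,877,906,944 / 1,677,721.6⌋ = 163,840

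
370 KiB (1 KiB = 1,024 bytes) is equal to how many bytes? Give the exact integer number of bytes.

378,880 bytes

370 × 1,024 = 378,880 bytes  (1 KiB = 2^10 bytes)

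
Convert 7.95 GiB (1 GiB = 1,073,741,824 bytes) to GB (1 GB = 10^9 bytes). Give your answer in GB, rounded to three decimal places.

7.95 GiB = 7.95 × 2^30 bytes = 8,536,247,500.8 bytes
1 GB = 10^9 bytes = 1,000,000,000 bytes
8,536,247,500.8 / 1,000,000,000 = 8.536 GB

8.536 GB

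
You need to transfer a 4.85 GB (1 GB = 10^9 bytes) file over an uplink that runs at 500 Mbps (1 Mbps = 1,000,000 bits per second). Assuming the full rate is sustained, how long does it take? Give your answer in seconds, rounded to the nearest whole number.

78 seconds

4.85 GB = 4,850,000,000 bytes = 38,800,000,000 bits
500 Mbps = 500,000,000 bits/s
time = 38,800,000,000 / 500,000,000 = 78 s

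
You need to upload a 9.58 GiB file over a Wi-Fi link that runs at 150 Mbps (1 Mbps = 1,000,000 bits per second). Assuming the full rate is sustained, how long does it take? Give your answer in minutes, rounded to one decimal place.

9.1 minutes

9.58 GiB = 10,286,446,673.92 bytes = 82,291,573,391.36 bits
150 Mbps = 150,000,000 bits/s
time = 82,291,573,391.36 / 150,000,000 = 548.61 s
548.61 s / 60 = 9.1 minutes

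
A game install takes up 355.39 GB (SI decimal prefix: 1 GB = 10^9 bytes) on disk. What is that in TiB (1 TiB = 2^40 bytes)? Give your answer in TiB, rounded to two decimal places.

355.39 GB = 355.39 × 10^9 bytes = 355,390,000,000 bytes
1 TiB = 1,099,511,627,776 bytes
355,390,000,000 / 1,099,511,627,776 = 0.32 TiB

0.32 TiB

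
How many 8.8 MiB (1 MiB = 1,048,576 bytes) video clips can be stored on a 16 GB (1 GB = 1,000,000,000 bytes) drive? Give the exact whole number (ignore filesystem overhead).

1,733

Capacity: 16 GB = 16,000,000,000 bytes
Per item: 8.8 MiB = 9,227,468.8 bytes
⌊16,000,000,000 / 9,227,468.8⌋ = 1,733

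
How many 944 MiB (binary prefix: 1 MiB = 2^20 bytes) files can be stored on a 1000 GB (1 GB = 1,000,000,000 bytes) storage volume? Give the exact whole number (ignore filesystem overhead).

1,010

Capacity: 1000 GB = 1,000,000,000,000 bytes
Per item: 944 MiB = 989,855,744 bytes
⌊1,000,000,000,000 / 989,855,744⌋ = 1,010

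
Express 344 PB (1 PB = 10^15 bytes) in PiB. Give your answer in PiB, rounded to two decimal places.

344 PB × 1,000,000,000,000,000 bytes/PB = 344,000,000,000,000,000 bytes
1 PiB = 1,125,899,906,842,624 bytes
344,000,000,000,000,000 / 1,125,899,906,842,624 = 305.53 PiB

305.53 PiB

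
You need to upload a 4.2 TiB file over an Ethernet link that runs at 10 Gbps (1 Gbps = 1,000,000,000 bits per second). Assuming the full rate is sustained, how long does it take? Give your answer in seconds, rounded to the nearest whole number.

3,694 seconds

4.2 TiB = 4,617,948,836,659.2 bytes = 36,943,590,693,273.6 bits
10 Gbps = 10,000,000,000 bits/s
time = 36,943,590,693,273.6 / 10,000,000,000 = 3,694 s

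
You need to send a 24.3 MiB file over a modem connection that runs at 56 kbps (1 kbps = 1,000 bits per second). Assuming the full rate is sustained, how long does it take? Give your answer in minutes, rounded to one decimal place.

24.3 MiB = 25,480,396.8 bytes = 203,843,174.4 bits
56 kbps = 56,000 bits/s
time = 203,843,174.4 / 56,000 = 3,640.06 s
3,640.06 s / 60 = 60.7 minutes

60.7 minutes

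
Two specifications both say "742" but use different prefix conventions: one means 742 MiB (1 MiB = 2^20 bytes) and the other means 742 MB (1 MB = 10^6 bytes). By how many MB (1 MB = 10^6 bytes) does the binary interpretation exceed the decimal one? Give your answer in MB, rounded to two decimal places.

742 MiB = 742 × 1,048,576 = 778,043,392 bytes
742 MB = 742 × 1,000,000 = 742,000,000 bytes
difference = 36,043,392 bytes
36,043,392 / 1,000,000 = 36.04 MB

36.04 MB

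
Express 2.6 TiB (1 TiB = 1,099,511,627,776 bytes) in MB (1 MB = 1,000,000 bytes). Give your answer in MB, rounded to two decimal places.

2,858,730.23 MB

2.6 TiB = 2.6 × 2^40 bytes = 2,858,730,232,217.6 bytes
1 MB = 10^6 bytes = 1,000,000 bytes
2,858,730,232,217.6 / 1,000,000 = 2,858,730.23 MB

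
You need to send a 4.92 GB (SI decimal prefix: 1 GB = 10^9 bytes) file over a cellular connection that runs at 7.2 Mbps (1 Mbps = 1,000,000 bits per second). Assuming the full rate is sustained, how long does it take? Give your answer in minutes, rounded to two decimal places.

4.92 GB = 4,920,000,000 bytes = 39,360,000,000 bits
7.2 Mbps = 7,200,000 bits/s
time = 39,360,000,000 / 7,200,000 = 5,466.667 s
5,466.667 s / 60 = 91.11 minutes

91.11 minutes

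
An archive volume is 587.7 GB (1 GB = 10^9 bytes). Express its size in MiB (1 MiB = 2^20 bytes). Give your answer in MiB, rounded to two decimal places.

560,474.40 MiB

587.7 GB × 1,000,000,000 bytes/GB = 587,700,000,000 bytes
1 MiB = 2^20 bytes = 1,048,576 bytes
587,700,000,000 / 1,048,576 = 560,474.40 MiB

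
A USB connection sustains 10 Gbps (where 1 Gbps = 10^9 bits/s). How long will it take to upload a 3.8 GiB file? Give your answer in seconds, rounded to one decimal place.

3.8 GiB = 4,080,218,931.2 bytes = 32,641,751,449.6 bits
10 Gbps = 10,000,000,000 bits/s
time = 32,641,751,449.6 / 10,000,000,000 = 3.3 s

3.3 seconds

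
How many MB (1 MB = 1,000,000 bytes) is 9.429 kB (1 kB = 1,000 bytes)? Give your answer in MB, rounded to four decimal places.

9.429 kB = 9.429 × 10^3 bytes = 9,429 bytes
1 MB = 10^6 bytes = 1,000,000 bytes
9,429 / 1,000,000 = 0.0094 MB

0.0094 MB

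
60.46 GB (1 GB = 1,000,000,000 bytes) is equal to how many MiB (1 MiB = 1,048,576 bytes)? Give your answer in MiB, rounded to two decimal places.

60.46 GB × 1,000,000,000 bytes/GB = 60,460,000,000 bytes
1 MiB = 1,048,576 bytes
60,460,000,000 / 1,048,576 = 57,659.15 MiB

57,659.15 MiB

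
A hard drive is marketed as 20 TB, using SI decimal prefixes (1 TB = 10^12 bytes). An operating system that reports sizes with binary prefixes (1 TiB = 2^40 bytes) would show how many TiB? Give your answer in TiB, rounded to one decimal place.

18.2 TiB

20 TB × 1,000,000,000,000 bytes/TB = 20,000,000,000,000 bytes
1 TiB = 2^40 bytes = 1,099,511,627,776 bytes
20,000,000,000,000 / 1,099,511,627,776 = 18.2 TiB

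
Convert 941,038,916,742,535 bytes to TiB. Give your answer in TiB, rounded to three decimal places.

855.870 TiB

941,038,916,742,535 bytes given.
1 TiB = 1,099,511,627,776 bytes
941,038,916,742,535 / 1,099,511,627,776 = 855.870 TiB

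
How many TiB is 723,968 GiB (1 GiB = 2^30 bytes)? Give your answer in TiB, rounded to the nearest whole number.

723,968 GiB = 723,968 × 2^30 bytes = 777,354,720,837,632 bytes
1 TiB = 2^40 bytes = 1,099,511,627,776 bytes
777,354,720,837,632 / 1,099,511,627,776 = 707 TiB

707 TiB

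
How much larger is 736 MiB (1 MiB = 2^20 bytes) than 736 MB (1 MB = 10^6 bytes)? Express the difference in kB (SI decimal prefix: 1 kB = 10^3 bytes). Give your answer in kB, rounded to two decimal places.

736 MiB = 736 × 1,048,576 = 771,751,936 bytes
736 MB = 736 × 1,000,000 = 736,000,000 bytes
difference = 35,751,936 bytes
35,751,936 / 1,000 = 35,751.94 kB

35,751.94 kB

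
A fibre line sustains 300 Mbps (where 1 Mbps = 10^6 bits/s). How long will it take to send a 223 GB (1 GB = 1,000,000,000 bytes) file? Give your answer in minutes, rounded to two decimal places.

223 GB = 223,000,000,000 bytes = 1,784,000,000,000 bits
300 Mbps = 300,000,000 bits/s
time = 1,784,000,000,000 / 300,000,000 = 5,946.667 s
5,946.667 s / 60 = 99.11 minutes

99.11 minutes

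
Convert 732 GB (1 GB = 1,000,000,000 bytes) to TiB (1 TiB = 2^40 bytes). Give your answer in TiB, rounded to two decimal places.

732 GB = 732 × 10^9 bytes = 732,000,000,000 bytes
1 TiB = 1,099,511,627,776 bytes
732,000,000,000 / 1,099,511,627,776 = 0.67 TiB

0.67 TiB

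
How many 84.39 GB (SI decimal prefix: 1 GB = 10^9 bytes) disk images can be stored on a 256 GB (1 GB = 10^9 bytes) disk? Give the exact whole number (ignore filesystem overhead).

3

Capacity: 256 GB = 256,000,000,000 bytes
Per item: 84.39 GB = 84,390,000,000 bytes
⌊256,000,000,000 / 84,390,000,000⌋ = 3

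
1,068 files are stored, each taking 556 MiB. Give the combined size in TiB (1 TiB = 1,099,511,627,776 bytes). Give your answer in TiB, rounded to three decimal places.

0.566 TiB

Total = 1,068 × 556 MiB = 593,808 MiB
= 593,808 × 1,048,576 bytes = 622,652,817,408 bytes
1 TiB = 1,099,511,627,776 bytes
622,652,817,408 / 1,099,511,627,776 = 0.566 TiB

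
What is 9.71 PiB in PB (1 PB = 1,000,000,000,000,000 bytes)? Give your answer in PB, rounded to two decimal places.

10.93 PB

9.71 PiB = 9.71 × 2^50 bytes = 10,932,488,095,441,879.04 bytes
1 PB = 10^15 bytes = 1,000,000,000,000,000 bytes
10,932,488,095,441,879.04 / 1,000,000,000,000,000 = 10.93 PB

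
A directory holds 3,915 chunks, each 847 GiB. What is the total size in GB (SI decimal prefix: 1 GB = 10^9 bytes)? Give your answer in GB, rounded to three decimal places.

3,560,533.257 GB

Total = 3,915 × 847 GiB = 3,316,005 GiB
= 3,316,005 × 1,073,741,824 bytes = 3,560,533,257,093,120 bytes
1 GB = 1,000,000,000 bytes
3,560,533,257,093,120 / 1,000,000,000 = 3,560,533.257 GB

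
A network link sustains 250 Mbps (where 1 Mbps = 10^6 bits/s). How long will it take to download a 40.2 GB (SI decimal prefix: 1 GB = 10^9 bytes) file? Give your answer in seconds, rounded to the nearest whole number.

1,286 seconds

40.2 GB = 40,200,000,000 bytes = 321,600,000,000 bits
250 Mbps = 250,000,000 bits/s
time = 321,600,000,000 / 250,000,000 = 1,286 s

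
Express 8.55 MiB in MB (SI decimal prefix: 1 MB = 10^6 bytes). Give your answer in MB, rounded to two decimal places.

8.97 MB

8.55 MiB × 1,048,576 bytes/MiB = 8,965,324.8 bytes
1 MB = 1,000,000 bytes
8,965,324.8 / 1,000,000 = 8.97 MB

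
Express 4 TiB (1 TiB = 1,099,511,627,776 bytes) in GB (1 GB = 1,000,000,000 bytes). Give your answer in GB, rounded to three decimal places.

4,398.047 GB

4 TiB = 4 × 2^40 bytes = 4,398,046,511,104 bytes
1 GB = 1,000,000,000 bytes
4,398,046,511,104 / 1,000,000,000 = 4,398.047 GB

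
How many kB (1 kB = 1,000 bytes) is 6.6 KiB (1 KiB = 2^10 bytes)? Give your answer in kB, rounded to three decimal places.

6.758 kB

6.6 KiB = 6.6 × 2^10 bytes = 6,758.4 bytes
1 kB = 10^3 bytes = 1,000 bytes
6,758.4 / 1,000 = 6.758 kB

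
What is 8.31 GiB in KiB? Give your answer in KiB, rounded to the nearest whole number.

8,713,667 KiB

8.31 GiB × 1,073,741,824 bytes/GiB = 8,922,794,557.44 bytes
1 KiB = 2^10 bytes = 1,024 bytes
8,922,794,557.44 / 1,024 = 8,713,667 KiB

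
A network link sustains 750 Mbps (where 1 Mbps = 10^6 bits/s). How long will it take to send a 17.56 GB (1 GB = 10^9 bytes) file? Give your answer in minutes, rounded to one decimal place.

17.56 GB = 17,560,000,000 bytes = 140,480,000,000 bits
750 Mbps = 750,000,000 bits/s
time = 140,480,000,000 / 750,000,000 = 187.31 s
187.31 s / 60 = 3.1 minutes

3.1 minutes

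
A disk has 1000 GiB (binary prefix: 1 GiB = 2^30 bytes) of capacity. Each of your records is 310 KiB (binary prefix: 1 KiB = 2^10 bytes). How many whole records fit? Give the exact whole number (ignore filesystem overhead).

3,382,503

Capacity: 1000 GiB = 1,073,741,824,000 bytes
Per item: 310 KiB = 317,440 bytes
⌊1,073,741,824,000 / 317,440⌋ = 3,382,503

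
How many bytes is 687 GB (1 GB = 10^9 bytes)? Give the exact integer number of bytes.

687,000,000,000 bytes

687 × 1,000,000,000 = 687,000,000,000 bytes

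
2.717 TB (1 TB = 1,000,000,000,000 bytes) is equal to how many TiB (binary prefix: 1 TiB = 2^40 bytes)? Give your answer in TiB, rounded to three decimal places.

2.717 TB = 2.717 × 10^12 bytes = 2,717,000,000,000 bytes
1 TiB = 1,099,511,627,776 bytes
2,717,000,000,000 / 1,099,511,627,776 = 2.471 TiB

2.471 TiB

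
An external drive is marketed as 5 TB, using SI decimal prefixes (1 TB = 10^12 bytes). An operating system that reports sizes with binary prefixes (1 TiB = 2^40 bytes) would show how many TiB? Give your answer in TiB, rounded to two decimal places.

5 TB = 5 × 10^12 bytes = 5,000,000,000,000 bytes
1 TiB = 2^40 bytes = 1,099,511,627,776 bytes
5,000,000,000,000 / 1,099,511,627,776 = 4.55 TiB

4.55 TiB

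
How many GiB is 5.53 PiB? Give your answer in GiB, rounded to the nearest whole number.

5.53 PiB = 5.53 × 2^50 bytes = 6,226,226,484,839,710.72 bytes
1 GiB = 2^30 bytes = 1,073,741,824 bytes
6,226,226,484,839,710.72 / 1,073,741,824 = 5,798,625 GiB

5,798,625 GiB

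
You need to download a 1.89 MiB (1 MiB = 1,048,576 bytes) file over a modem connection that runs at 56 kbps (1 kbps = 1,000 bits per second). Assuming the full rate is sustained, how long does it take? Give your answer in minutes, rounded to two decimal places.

4.72 minutes

1.89 MiB = 1,981,808.64 bytes = 15,854,469.12 bits
56 kbps = 56,000 bits/s
time = 15,854,469.12 / 56,000 = 283.116 s
283.116 s / 60 = 4.72 minutes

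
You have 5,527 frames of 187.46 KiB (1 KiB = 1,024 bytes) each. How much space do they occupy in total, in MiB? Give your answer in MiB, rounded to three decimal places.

Total = 5,527 × 187.46 KiB = 1036091.42 KiB
= 1036091.42 × 1,024 bytes = 1,060,957,614.08 bytes
1 MiB = 1,048,576 bytes
1,060,957,614.08 / 1,048,576 = 1,011.808 MiB

1,011.808 MiB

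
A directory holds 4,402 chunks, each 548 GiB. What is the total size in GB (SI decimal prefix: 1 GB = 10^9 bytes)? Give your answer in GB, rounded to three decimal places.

2,590,183.107 GB

Total = 4,402 × 548 GiB = 2,412,296 GiB
= 2,412,296 × 1,073,741,824 bytes = 2,590,183,107,067,904 bytes
1 GB = 1,000,000,000 bytes
2,590,183,107,067,904 / 1,000,000,000 = 2,590,183.107 GB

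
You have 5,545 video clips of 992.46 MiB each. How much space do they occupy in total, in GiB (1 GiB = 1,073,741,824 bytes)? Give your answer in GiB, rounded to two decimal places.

Total = 5,545 × 992.46 MiB = 5503190.7 MiB
= 5503190.7 × 1,048,576 bytes = 5,770,513,691,443.2 bytes
1 GiB = 1,073,741,824 bytes
5,770,513,691,443.2 / 1,073,741,824 = 5,374.21 GiB

5,374.21 GiB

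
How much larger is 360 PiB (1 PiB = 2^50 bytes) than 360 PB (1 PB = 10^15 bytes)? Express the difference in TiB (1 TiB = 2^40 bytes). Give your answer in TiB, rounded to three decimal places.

360 PiB = 360 × 1,125,899,906,842,624 = 405,323,966,463,344,640 bytes
360 PB = 360 × 1,000,000,000,000,000 = 360,000,000,000,000,000 bytes
difference = 45,323,966,463,344,640 bytes
45,323,966,463,344,640 / 1,099,511,627,776 = 41,221.907 TiB

41,221.907 TiB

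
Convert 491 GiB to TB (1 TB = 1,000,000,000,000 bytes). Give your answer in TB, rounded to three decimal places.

0.527 TB

491 GiB = 491 × 2^30 bytes = 527,207,235,584 bytes
1 TB = 1,000,000,000,000 bytes
527,207,235,584 / 1,000,000,000,000 = 0.527 TB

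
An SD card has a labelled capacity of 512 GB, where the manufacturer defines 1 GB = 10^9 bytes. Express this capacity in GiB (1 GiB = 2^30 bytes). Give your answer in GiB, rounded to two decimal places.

512 GB = 512 × 10^9 bytes = 512,000,000,000 bytes
1 GiB = 1,073,741,824 bytes
512,000,000,000 / 1,073,741,824 = 476.84 GiB

476.84 GiB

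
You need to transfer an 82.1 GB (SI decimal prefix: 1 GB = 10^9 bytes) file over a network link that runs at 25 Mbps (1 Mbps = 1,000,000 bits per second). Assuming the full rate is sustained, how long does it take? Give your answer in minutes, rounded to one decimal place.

437.9 minutes

82.1 GB = 82,100,000,000 bytes = 656,800,000,000 bits
25 Mbps = 25,000,000 bits/s
time = 656,800,000,000 / 25,000,000 = 26,272.00 s
26,272.00 s / 60 = 437.9 minutes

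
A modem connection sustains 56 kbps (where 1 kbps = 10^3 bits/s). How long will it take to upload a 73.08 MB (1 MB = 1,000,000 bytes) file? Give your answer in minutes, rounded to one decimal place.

73.08 MB = 73,080,000 bytes = 584,640,000 bits
56 kbps = 56,000 bits/s
time = 584,640,000 / 56,000 = 10,440.00 s
10,440.00 s / 60 = 174.0 minutes

174.0 minutes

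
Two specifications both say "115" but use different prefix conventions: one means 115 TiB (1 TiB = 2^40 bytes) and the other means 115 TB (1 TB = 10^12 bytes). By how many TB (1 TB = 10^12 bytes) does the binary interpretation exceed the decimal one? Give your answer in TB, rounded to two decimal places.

11.44 TB

115 TiB = 115 × 1,099,511,627,776 = 126,443,837,194,240 bytes
115 TB = 115 × 1,000,000,000,000 = 115,000,000,000,000 bytes
difference = 11,443,837,194,240 bytes
11,443,837,194,240 / 1,000,000,000,000 = 11.44 TB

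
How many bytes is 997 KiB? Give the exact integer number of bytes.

997 × 1,024 = 1,020,928 bytes  (1 KiB = 2^10 bytes)

1,020,928 bytes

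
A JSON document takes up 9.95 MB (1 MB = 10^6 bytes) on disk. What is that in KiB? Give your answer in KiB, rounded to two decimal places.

9,716.80 KiB

9.95 MB = 9.95 × 10^6 bytes = 9,950,000 bytes
1 KiB = 2^10 bytes = 1,024 bytes
9,950,000 / 1,024 = 9,716.80 KiB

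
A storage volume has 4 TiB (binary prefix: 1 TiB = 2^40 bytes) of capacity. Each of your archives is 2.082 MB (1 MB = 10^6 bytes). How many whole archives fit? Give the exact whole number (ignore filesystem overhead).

Capacity: 4 TiB = 4,398,046,511,104 bytes
Per item: 2.082 MB = 2,082,000 bytes
⌊4,398,046,511,104 / 2,082,000⌋ = 2,112,414

2,112,414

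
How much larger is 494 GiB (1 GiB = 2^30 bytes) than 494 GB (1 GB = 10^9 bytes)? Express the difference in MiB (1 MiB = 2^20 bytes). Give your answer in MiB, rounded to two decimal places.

494 GiB = 494 × 1,073,741,824 = 530,428,461,056 bytes
494 GB = 494 × 1,000,000,000 = 494,000,000,000 bytes
difference = 36,428,461,056 bytes
36,428,461,056 / 1,048,576 = 34,740.89 MiB

34,740.89 MiB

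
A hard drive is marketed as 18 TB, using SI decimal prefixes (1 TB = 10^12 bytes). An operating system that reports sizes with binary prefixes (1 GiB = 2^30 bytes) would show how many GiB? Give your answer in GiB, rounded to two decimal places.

16,763.81 GiB

18 TB × 1,000,000,000,000 bytes/TB = 18,000,000,000,000 bytes
1 GiB = 2^30 bytes = 1,073,741,824 bytes
18,000,000,000,000 / 1,073,741,824 = 16,763.81 GiB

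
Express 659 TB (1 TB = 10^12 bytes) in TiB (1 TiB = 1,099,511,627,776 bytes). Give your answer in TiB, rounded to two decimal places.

659 TB × 1,000,000,000,000 bytes/TB = 659,000,000,000,000 bytes
1 TiB = 2^40 bytes = 1,099,511,627,776 bytes
659,000,000,000,000 / 1,099,511,627,776 = 599.36 TiB

599.36 TiB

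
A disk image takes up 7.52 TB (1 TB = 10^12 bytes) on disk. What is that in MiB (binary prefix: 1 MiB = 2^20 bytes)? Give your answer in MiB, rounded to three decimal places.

7.52 TB = 7.52 × 10^12 bytes = 7,520,000,000,000 bytes
1 MiB = 1,048,576 bytes
7,520,000,000,000 / 1,048,576 = 7,171,630.859 MiB

7,171,630.859 MiB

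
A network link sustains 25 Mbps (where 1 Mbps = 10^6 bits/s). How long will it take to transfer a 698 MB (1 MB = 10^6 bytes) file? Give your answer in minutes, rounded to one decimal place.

698 MB = 698,000,000 bytes = 5,584,000,000 bits
25 Mbps = 25,000,000 bits/s
time = 5,584,000,000 / 25,000,000 = 223.36 s
223.36 s / 60 = 3.7 minutes

3.7 minutes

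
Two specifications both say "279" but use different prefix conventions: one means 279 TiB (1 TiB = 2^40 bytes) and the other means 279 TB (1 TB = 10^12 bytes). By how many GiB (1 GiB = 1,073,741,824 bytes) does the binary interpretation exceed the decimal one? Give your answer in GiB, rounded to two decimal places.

25,857.00 GiB

279 TiB = 279 × 1,099,511,627,776 = 306,763,744,149,504 bytes
279 TB = 279 × 1,000,000,000,000 = 279,000,000,000,000 bytes
difference = 27,763,744,149,504 bytes
27,763,744,149,504 / 1,073,741,824 = 25,857.00 GiB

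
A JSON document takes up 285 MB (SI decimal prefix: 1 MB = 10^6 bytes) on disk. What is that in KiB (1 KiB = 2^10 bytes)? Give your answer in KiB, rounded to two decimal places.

285 MB = 285 × 10^6 bytes = 285,000,000 bytes
1 KiB = 2^10 bytes = 1,024 bytes
285,000,000 / 1,024 = 278,320.31 KiB

278,320.31 KiB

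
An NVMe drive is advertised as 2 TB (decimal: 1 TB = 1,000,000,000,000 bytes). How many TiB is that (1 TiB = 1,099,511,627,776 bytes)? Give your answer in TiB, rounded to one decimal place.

1.8 TiB

2 TB × 1,000,000,000,000 bytes/TB = 2,000,000,000,000 bytes
1 TiB = 2^40 bytes = 1,099,511,627,776 bytes
2,000,000,000,000 / 1,099,511,627,776 = 1.8 TiB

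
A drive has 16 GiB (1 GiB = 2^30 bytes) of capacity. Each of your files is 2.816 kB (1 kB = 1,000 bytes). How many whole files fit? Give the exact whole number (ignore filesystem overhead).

6,100,805

Capacity: 16 GiB = 17,179,869,184 bytes
Per item: 2.816 kB = 2,816 bytes
⌊17,179,869,184 / 2,816⌋ = 6,100,805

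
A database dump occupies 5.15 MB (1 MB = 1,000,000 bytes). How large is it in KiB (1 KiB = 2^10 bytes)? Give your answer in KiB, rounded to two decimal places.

5,029.30 KiB

5.15 MB = 5.15 × 10^6 bytes = 5,150,000 bytes
1 KiB = 1,024 bytes
5,150,000 / 1,024 = 5,029.30 KiB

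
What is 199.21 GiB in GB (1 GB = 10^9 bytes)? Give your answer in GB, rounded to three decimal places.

199.21 GiB = 199.21 × 2^30 bytes = 213,900,108,759.04 bytes
1 GB = 10^9 bytes = 1,000,000,000 bytes
213,900,108,759.04 / 1,000,000,000 = 213.900 GB

213.900 GB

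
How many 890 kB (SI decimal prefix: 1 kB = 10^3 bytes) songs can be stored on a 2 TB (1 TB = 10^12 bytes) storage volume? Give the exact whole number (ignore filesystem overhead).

Capacity: 2 TB = 2,000,000,000,000 bytes
Per item: 890 kB = 890,000 bytes
⌊2,000,000,000,000 / 890,000⌋ = 2,247,191

2,247,191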